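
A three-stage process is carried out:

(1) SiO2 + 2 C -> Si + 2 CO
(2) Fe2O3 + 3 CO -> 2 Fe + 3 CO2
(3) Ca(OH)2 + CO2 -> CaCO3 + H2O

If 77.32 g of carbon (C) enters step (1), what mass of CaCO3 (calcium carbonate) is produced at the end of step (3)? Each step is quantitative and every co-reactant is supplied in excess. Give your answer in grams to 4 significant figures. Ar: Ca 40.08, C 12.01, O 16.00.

644.4 g

M(C) = 12.01 g/mol.
M(CaCO3) = 40.08 + 12.01 + 3(16.00) = 100.09 g/mol.
n(C) = 77.32 / 12.01 = 6.4380 mol.
Reaction (1): C→CO ratio 2:2 ⇒ n(CO) = 6.4380 mol.
Reaction (2): CO→CO2 ratio 3:3 ⇒ n(CO2) = 6.4380 mol.
Reaction (3): CO2→CaCO3 ratio 1:1 ⇒ n(CaCO3) = 6.4380 mol.
Mass of CaCO3 = 6.4380 × 100.09 = 644.38 g.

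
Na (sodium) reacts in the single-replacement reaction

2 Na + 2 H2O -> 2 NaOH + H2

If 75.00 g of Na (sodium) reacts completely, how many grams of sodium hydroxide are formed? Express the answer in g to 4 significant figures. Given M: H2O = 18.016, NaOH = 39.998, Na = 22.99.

130.5 g

n(Na) = 75.000 g / 22.99 g/mol = 3.2623 mol.
From the equation the Na:NaOH mole ratio is 2:2, so n(NaOH) = 3.2623 × 2/2 = 3.2623 mol.
Mass of NaOH = 3.2623 mol × 39.998 g/mol = 130.48 g.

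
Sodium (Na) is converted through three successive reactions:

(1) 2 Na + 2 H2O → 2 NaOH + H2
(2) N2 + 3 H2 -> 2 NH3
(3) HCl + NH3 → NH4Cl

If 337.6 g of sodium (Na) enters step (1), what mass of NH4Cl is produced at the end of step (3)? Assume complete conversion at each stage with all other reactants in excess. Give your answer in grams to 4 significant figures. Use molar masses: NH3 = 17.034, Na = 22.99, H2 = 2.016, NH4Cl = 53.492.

n(Na) = 337.6 / 22.99 = 14.685 mol.
Reaction (1): Na→H2 ratio 2:1 ⇒ n(H2) = 7.3423 mol.
Reaction (2): H2→NH3 ratio 3:2 ⇒ n(NH3) = 4.8949 mol.
Reaction (3): NH3→NH4Cl ratio 1:1 ⇒ n(NH4Cl) = 4.8949 mol.
Mass of NH4Cl = 4.8949 × 53.492 = 261.84 g.

261.8 g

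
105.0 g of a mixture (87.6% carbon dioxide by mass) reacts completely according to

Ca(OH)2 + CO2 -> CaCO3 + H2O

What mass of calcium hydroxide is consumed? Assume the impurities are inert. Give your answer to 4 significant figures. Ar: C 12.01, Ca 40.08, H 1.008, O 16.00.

154.9 g

Mass of pure CO2 = 105.0 g × 0.876 = 91.980 g.
M(CO2) = 12.01 + 2(16.00) = 44.01 g/mol.
M(Ca(OH)2) = 40.08 + 2(16.00) + 2(1.008) = 74.096 g/mol.
n(CO2) = 91.980 g / 44.01 g/mol = 2.0900 mol.
From the equation the CO2:Ca(OH)2 mole ratio is 1:1, so n(Ca(OH)2) = 2.0900 × 1/1 = 2.0900 mol.
Mass of Ca(OH)2 = 2.0900 mol × 74.096 g/mol = 154.86 g.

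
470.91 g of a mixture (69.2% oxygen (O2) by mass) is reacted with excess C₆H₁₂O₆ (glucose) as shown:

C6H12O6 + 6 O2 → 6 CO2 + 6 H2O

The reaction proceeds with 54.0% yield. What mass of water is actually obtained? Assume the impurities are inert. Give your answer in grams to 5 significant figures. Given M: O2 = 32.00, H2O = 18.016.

Pure O2 available = 470.91 g × 0.692 = 325.870 g.
n(O2) = 325.870 g / 32.00 g/mol = 10.1834 mol.
From the equation the O2:H2O mole ratio is 6:6, so n(H2O) = 10.1834 × 6/6 = 10.1834 mol.
Mass of H2O = 10.1834 mol × 18.016 g/mol = 183.465 g.
Actual mass collected = 183.465 g × 0.540 = 99.0709 g.

99.071 g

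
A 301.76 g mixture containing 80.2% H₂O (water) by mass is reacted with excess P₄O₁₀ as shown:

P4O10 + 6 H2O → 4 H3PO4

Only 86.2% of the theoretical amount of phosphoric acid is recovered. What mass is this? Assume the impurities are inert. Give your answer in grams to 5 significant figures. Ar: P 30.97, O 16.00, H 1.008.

756.47 g

Pure H2O available = 301.76 g × 0.802 = 242.012 g.
M(H2O) = 2(1.008) + 16.00 = 18.016 g/mol.
M(H3PO4) = 3(1.008) + 30.97 + 4(16.00) = 97.994 g/mol.
n(H2O) = 242.012 g / 18.016 g/mol = 13.4331 mol.
From the equation the H2O:H3PO4 mole ratio is 6:4, so n(H3PO4) = 13.4331 × 4/6 = 8.95543 mol.
Mass of H3PO4 = 8.95543 mol × 97.994 g/mol = 877.578 g.
Actual mass collected = 877.578 g × 0.862 = 756.473 g.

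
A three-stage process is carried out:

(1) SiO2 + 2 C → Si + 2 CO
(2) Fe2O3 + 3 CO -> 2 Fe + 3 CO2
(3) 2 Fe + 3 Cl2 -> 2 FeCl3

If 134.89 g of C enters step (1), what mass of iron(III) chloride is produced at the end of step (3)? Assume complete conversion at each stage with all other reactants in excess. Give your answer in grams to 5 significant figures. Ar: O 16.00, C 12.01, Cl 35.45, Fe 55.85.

M(C) = 12.01 g/mol.
M(FeCl3) = 55.85 + 3(35.45) = 162.20 g/mol.
n(C) = 134.89 / 12.01 = 11.2315 mol.
Reaction (1): C→CO ratio 2:2 ⇒ n(CO) = 11.2315 mol.
Reaction (2): CO→Fe ratio 3:2 ⇒ n(Fe) = 7.48765 mol.
Reaction (3): Fe→FeCl3 ratio 2:2 ⇒ n(FeCl3) = 7.48765 mol.
Mass of FeCl3 = 7.48765 × 162.20 = 1214.50 g.

1214.5 g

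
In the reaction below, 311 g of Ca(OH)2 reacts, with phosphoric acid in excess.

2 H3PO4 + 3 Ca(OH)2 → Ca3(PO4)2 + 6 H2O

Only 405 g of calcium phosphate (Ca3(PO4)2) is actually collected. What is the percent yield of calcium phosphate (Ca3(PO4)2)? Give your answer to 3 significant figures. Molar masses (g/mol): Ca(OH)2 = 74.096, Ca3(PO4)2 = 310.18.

n(Ca(OH)2) = 311.0 g / 74.096 g/mol = 4.197 mol.
From the equation the Ca(OH)2:Ca3(PO4)2 mole ratio is 3:1, so n(Ca3(PO4)2) = 4.197 × 1/3 = 1.399 mol.
Mass of Ca3(PO4)2 = 1.399 mol × 310.18 g/mol = 434.0 g.
This is the theoretical yield. Percent yield = 405 g / 434.0 g × 100% = 93.32%.

93.3 %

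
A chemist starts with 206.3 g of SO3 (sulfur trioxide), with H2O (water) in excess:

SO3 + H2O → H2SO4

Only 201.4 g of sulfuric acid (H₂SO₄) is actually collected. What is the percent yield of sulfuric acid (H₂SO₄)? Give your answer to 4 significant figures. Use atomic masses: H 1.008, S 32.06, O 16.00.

M(SO3) = 32.06 + 3(16.00) = 80.06 g/mol.
M(H2SO4) = 2(1.008) + 32.06 + 4(16.00) = 98.076 g/mol.
n(SO3) = 206.30 g / 80.06 g/mol = 2.5768 mol.
From the equation the SO3:H2SO4 mole ratio is 1:1, so n(H2SO4) = 2.5768 × 1/1 = 2.5768 mol.
Mass of H2SO4 = 2.5768 mol × 98.076 g/mol = 252.72 g.
This is the theoretical yield. Percent yield = 201.4 g / 252.72 g × 100% = 79.692%.

79.69 %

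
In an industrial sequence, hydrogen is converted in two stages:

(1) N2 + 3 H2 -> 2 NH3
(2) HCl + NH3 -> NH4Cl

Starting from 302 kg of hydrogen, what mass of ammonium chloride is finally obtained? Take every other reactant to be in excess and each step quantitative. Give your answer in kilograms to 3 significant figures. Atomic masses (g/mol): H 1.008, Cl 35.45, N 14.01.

M(H2) = 2(1.008) = 2.016 g/mol.
M(NH4Cl) = 14.01 + 4(1.008) + 35.45 = 53.492 g/mol.
302 kg = 302000 g.
n(H2) = 302000 / 2.016 = 149800 mol.
Step 1 gives a 3:2 ratio of H2 to NH3, so n(NH3) = 99870 mol.
In step 2 the NH3:NH4Cl ratio is 1:1, so n(NH4Cl) = 99870 mol.
Mass of NH4Cl = 99870 × 53.492 = 5.342 × 10^6 g = 5340 kg.

5340 kg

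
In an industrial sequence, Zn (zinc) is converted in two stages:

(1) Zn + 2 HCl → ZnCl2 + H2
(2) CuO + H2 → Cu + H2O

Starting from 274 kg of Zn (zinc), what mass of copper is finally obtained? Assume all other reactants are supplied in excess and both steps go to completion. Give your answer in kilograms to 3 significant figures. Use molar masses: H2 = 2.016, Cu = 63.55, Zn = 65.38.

266 kg

274 kg = 274000 g.
n(Zn) = 274000 / 65.38 = 4191 mol.
Step 1 gives a 1:1 ratio of Zn to H2, so n(H2) = 4191 mol.
In step 2 the H2:Cu ratio is 1:1, so n(Cu) = 4191 mol.
Mass of Cu = 4191 × 63.55 = 266300 g = 266 kg.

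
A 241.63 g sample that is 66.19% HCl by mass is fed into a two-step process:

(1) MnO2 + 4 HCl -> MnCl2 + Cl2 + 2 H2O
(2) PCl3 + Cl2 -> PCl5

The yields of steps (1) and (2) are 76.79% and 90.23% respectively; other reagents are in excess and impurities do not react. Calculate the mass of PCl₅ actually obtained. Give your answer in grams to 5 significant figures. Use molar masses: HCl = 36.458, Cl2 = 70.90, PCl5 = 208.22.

Pure HCl = 241.63 × 0.6619 = 159.935 g.
n(HCl) = 159.935 / 36.458 = 4.38683 mol.
Step 1 (HCl:Cl2 = 4:1): theoretical n(Cl2) = 1.09671 mol; at 76.79% yield, n(Cl2) = 0.842161 mol.
Step 2 (Cl2:PCl5 = 1:1): theoretical n(PCl5) = 0.842161 mol, so theoretical mass = 0.842161 × 208.22 = 175.355 g.
At 90.23% yield, actual mass of PCl5 = 175.355 × 0.9023 = 158.223 g.

158.22 g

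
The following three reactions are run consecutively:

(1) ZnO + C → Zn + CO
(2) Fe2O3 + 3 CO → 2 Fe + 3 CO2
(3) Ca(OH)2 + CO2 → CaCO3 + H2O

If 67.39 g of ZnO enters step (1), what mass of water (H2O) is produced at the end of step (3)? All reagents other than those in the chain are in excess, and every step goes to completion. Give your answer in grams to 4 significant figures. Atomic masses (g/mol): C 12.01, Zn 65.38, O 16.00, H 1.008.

14.92 g

M(ZnO) = 65.38 + 16.00 = 81.38 g/mol.
M(H2O) = 2(1.008) + 16.00 = 18.016 g/mol.
n(ZnO) = 67.39 / 81.38 = 0.82809 mol.
Reaction (1): ZnO→CO ratio 1:1 ⇒ n(CO) = 0.82809 mol.
Reaction (2): CO→CO2 ratio 3:3 ⇒ n(CO2) = 0.82809 mol.
Reaction (3): CO2→H2O ratio 1:1 ⇒ n(H2O) = 0.82809 mol.
Mass of H2O = 0.82809 × 18.016 = 14.919 g.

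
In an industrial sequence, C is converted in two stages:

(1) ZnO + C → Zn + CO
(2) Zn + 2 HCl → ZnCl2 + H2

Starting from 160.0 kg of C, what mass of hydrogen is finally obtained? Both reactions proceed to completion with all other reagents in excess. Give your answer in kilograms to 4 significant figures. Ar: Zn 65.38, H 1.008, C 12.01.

26.86 kg

M(C) = 12.01 g/mol.
M(H2) = 2(1.008) = 2.016 g/mol.
160.0 kg = 160000 g.
n(C) = 160000 / 12.01 = 13322 mol.
Step 1 gives a 1:1 ratio of C to Zn, so n(Zn) = 13322 mol.
In step 2 the Zn:H2 ratio is 1:1, so n(H2) = 13322 mol.
Mass of H2 = 13322 × 2.016 = 26858 g = 26.86 kg.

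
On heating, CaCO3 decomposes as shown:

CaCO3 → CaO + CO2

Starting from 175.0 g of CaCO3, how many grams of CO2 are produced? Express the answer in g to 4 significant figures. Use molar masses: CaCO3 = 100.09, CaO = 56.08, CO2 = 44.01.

76.95 g

n(CaCO3) = 175.00 g / 100.09 g/mol = 1.7484 mol.
From the equation the CaCO3:CO2 mole ratio is 1:1, so n(CO2) = 1.7484 × 1/1 = 1.7484 mol.
Mass of CO2 = 1.7484 mol × 44.01 g/mol = 76.948 g.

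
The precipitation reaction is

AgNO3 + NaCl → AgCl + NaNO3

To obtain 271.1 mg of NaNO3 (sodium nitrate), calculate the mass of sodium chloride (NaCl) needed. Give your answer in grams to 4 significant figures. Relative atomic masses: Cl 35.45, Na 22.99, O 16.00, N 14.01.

0.1864 g

M(NaNO3) = 22.99 + 14.01 + 3(16.00) = 85.00 g/mol.
M(NaCl) = 22.99 + 35.45 = 58.44 g/mol.
Convert: 271.1 mg = 0.27110 g.
n(NaNO3) = 0.27110 g / 85.00 g/mol = 0.0031894 mol.
From the equation the NaNO3:NaCl mole ratio is 1:1, so n(NaCl) = 0.0031894 × 1/1 = 0.0031894 mol.
Mass of NaCl = 0.0031894 mol × 58.44 g/mol = 0.18639 g.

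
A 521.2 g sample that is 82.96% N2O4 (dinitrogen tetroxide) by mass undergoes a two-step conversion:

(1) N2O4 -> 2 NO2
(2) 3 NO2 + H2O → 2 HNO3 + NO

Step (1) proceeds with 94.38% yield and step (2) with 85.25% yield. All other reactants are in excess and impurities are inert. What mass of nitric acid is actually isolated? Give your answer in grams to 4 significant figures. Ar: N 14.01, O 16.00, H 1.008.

317.7 g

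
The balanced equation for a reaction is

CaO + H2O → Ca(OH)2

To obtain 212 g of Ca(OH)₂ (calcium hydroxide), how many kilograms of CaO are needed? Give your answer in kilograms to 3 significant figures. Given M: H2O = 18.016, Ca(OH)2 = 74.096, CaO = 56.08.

0.160 kg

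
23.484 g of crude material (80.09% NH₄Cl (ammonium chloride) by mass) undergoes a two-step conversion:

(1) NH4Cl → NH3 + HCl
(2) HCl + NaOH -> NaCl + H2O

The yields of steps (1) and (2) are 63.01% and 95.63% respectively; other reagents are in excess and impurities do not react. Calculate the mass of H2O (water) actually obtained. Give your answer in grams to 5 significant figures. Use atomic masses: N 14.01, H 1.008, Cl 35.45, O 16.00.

3.8170 g

Pure NH4Cl = 23.484 × 0.8009 = 18.8083 g.
M(NH4Cl) = 14.01 + 4(1.008) + 35.45 = 53.492 g/mol.
M(H2O) = 2(1.008) + 16.00 = 18.016 g/mol.
n(NH4Cl) = 18.8083 / 53.492 = 0.351610 mol.
Step 1 (NH4Cl:HCl = 1:1): theoretical n(HCl) = 0.351610 mol; at 63.01% yield, n(HCl) = 0.221550 mol.
Step 2 (HCl:H2O = 1:1): theoretical n(H2O) = 0.221550 mol, so theoretical mass = 0.221550 × 18.016 = 3.99144 g.
At 95.63% yield, actual mass of H2O = 3.99144 × 0.9563 = 3.81701 g.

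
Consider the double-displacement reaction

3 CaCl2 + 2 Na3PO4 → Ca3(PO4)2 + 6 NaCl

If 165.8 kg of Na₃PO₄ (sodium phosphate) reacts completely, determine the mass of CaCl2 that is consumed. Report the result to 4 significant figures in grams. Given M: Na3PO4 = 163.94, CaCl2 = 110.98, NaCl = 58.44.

Convert: 165.8 kg = 165800 g.
n(Na3PO4) = 165800 g / 163.94 g/mol = 1011.3 mol.
From the equation the Na3PO4:CaCl2 mole ratio is 2:3, so n(CaCl2) = 1011.3 × 3/2 = 1517.0 mol.
Mass of CaCl2 = 1517.0 mol × 110.98 g/mol = 168360 g.

168400 g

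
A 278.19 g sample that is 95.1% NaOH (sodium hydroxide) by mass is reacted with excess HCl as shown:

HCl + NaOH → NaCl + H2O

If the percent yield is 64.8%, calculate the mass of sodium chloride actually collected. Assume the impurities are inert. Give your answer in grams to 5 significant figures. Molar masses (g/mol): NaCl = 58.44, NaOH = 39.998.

Pure NaOH available = 278.19 g × 0.951 = 264.559 g.
n(NaOH) = 264.559 g / 39.998 g/mol = 6.61430 mol.
From the equation the NaOH:NaCl mole ratio is 1:1, so n(NaCl) = 6.61430 × 1/1 = 6.61430 mol.
Mass of NaCl = 6.61430 mol × 58.44 g/mol = 386.540 g.
Actual mass collected = 386.540 g × 0.648 = 250.478 g.

250.48 g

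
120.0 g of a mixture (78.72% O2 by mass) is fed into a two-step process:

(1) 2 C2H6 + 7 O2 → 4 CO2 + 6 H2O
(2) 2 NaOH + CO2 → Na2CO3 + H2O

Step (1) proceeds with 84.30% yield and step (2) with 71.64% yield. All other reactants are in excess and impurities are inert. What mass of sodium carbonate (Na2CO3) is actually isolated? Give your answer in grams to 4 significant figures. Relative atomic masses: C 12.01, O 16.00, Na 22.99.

108.0 g

Pure O2 = 120.0 × 0.7872 = 94.464 g.
M(O2) = 2(16.00) = 32.00 g/mol.
M(Na2CO3) = 2(22.99) + 12.01 + 3(16.00) = 105.99 g/mol.
n(O2) = 94.464 / 32.00 = 2.9520 mol.
Step 1 (O2:CO2 = 7:4): theoretical n(CO2) = 1.6869 mol; at 84.30% yield, n(CO2) = 1.4220 mol.
Step 2 (CO2:Na2CO3 = 1:1): theoretical n(Na2CO3) = 1.4220 mol, so theoretical mass = 1.4220 × 105.99 = 150.72 g.
At 71.64% yield, actual mass of Na2CO3 = 150.72 × 0.7164 = 107.98 g.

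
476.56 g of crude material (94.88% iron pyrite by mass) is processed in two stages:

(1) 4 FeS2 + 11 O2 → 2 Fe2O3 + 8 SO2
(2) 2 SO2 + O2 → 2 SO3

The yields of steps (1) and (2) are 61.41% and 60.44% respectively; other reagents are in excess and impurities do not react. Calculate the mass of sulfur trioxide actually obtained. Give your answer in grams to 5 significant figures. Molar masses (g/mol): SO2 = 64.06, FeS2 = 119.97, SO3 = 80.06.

223.99 g

Pure FeS2 = 476.56 × 0.9488 = 452.160 g.
n(FeS2) = 452.160 / 119.97 = 3.76894 mol.
Step 1 (FeS2:SO2 = 4:8): theoretical n(SO2) = 7.53789 mol; at 61.41% yield, n(SO2) = 4.62902 mol.
Step 2 (SO2:SO3 = 2:2): theoretical n(SO3) = 4.62902 mol, so theoretical mass = 4.62902 × 80.06 = 370.599 g.
At 60.44% yield, actual mass of SO3 = 370.599 × 0.6044 = 223.990 g.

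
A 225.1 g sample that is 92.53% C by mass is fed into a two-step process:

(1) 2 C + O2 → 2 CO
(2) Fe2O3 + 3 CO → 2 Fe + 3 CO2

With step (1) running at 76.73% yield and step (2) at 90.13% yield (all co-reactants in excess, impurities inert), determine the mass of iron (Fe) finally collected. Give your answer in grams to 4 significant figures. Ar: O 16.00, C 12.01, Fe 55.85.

446.6 g

Pure C = 225.1 × 0.9253 = 208.29 g.
M(C) = 12.01 g/mol.
M(Fe) = 55.85 g/mol.
n(C) = 208.29 / 12.01 = 17.343 mol.
Step 1 (C:CO = 2:2): theoretical n(CO) = 17.343 mol; at 76.73% yield, n(CO) = 13.307 mol.
Step 2 (CO:Fe = 3:2): theoretical n(Fe) = 8.8713 mol, so theoretical mass = 8.8713 × 55.85 = 495.46 g.
At 90.13% yield, actual mass of Fe = 495.46 × 0.9013 = 446.56 g.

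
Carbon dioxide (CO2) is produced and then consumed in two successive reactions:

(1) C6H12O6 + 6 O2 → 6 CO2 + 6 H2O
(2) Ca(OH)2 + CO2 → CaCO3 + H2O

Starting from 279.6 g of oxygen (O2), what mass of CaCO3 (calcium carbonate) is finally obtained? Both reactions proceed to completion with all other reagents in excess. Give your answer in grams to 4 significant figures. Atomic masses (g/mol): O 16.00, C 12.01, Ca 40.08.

874.5 g

M(O2) = 2(16.00) = 32.00 g/mol.
M(CaCO3) = 40.08 + 12.01 + 3(16.00) = 100.09 g/mol.
n(O2) = 279.60 / 32.00 = 8.7375 mol.
Step 1 gives a 6:6 ratio of O2 to CO2, so n(CO2) = 8.7375 mol.
In step 2 the CO2:CaCO3 ratio is 1:1, so n(CaCO3) = 8.7375 mol.
Mass of CaCO3 = 8.7375 × 100.09 = 874.54 g.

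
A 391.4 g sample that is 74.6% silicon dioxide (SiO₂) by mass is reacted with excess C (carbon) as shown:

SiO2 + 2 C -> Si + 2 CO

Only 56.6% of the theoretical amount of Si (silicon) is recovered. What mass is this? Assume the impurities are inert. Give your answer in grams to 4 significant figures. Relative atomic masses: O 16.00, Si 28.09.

77.25 g

Pure SiO2 available = 391.4 g × 0.746 = 291.98 g.
M(SiO2) = 28.09 + 2(16.00) = 60.09 g/mol.
M(Si) = 28.09 g/mol.
n(SiO2) = 291.98 g / 60.09 g/mol = 4.8591 mol.
From the equation the SiO2:Si mole ratio is 1:1, so n(Si) = 4.8591 × 1/1 = 4.8591 mol.
Mass of Si = 4.8591 mol × 28.09 g/mol = 136.49 g.
Actual mass collected = 136.49 g × 0.566 = 77.255 g.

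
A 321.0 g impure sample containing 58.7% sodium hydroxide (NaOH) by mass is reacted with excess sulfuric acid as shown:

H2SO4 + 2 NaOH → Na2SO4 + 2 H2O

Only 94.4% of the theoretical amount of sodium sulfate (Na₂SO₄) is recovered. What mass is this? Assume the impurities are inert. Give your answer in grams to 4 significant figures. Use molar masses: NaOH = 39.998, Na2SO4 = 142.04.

315.8 g

Pure NaOH available = 321.0 g × 0.587 = 188.43 g.
n(NaOH) = 188.43 g / 39.998 g/mol = 4.7109 mol.
From the equation the NaOH:Na2SO4 mole ratio is 2:1, so n(Na2SO4) = 4.7109 × 1/2 = 2.3555 mol.
Mass of Na2SO4 = 2.3555 mol × 142.04 g/mol = 334.57 g.
Actual mass collected = 334.57 g × 0.944 = 315.83 g.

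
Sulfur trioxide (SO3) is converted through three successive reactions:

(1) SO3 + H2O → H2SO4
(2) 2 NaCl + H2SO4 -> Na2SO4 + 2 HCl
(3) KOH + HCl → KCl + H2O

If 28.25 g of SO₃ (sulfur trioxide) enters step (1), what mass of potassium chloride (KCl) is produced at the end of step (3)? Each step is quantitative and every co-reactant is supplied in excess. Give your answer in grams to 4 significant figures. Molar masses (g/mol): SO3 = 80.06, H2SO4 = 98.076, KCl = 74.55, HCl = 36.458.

52.61 g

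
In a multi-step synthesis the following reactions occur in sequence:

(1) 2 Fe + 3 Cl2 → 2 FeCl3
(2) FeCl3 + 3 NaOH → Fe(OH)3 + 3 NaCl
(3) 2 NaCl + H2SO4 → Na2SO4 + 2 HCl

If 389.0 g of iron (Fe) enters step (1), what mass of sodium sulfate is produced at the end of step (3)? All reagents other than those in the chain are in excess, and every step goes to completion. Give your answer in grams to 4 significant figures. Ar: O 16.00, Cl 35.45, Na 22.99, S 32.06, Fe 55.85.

M(Fe) = 55.85 g/mol.
M(Na2SO4) = 2(22.99) + 32.06 + 4(16.00) = 142.04 g/mol.
n(Fe) = 389.0 / 55.85 = 6.9651 mol.
Reaction (1): Fe→FeCl3 ratio 2:2 ⇒ n(FeCl3) = 6.9651 mol.
Reaction (2): FeCl3→NaCl ratio 1:3 ⇒ n(NaCl) = 20.895 mol.
Reaction (3): NaCl→Na2SO4 ratio 2:1 ⇒ n(Na2SO4) = 10.448 mol.
Mass of Na2SO4 = 10.448 × 142.04 = 1484.0 g.

1484 g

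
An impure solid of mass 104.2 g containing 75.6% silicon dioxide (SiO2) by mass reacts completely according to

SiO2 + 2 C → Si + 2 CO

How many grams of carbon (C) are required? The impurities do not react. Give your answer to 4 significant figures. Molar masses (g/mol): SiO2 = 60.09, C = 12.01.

31.49 g

Mass of pure SiO2 = 104.2 g × 0.756 = 78.775 g.
n(SiO2) = 78.775 g / 60.09 g/mol = 1.3110 mol.
From the equation the SiO2:C mole ratio is 1:2, so n(C) = 1.3110 × 2/1 = 2.6219 mol.
Mass of C = 2.6219 mol × 12.01 g/mol = 31.489 g.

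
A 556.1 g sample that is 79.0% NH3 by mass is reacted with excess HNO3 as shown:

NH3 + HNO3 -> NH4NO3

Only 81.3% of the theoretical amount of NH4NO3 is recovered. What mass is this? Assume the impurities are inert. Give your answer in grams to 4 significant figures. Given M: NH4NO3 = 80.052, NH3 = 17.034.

1679 g

Pure NH3 available = 556.1 g × 0.790 = 439.32 g.
n(NH3) = 439.32 g / 17.034 g/mol = 25.791 mol.
From the equation the NH3:NH4NO3 mole ratio is 1:1, so n(NH4NO3) = 25.791 × 1/1 = 25.791 mol.
Mass of NH4NO3 = 25.791 mol × 80.052 g/mol = 2064.6 g.
Actual mass collected = 2064.6 g × 0.813 = 1678.5 g.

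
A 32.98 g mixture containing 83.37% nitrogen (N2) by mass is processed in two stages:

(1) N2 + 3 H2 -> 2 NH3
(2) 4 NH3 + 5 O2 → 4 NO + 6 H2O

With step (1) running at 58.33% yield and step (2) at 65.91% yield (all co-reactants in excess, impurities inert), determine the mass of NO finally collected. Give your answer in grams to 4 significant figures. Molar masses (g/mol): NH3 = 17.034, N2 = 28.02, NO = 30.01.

Pure N2 = 32.98 × 0.8337 = 27.495 g.
n(N2) = 27.495 / 28.02 = 0.98128 mol.
Step 1 (N2:NH3 = 1:2): theoretical n(NH3) = 1.9626 mol; at 58.33% yield, n(NH3) = 1.1448 mol.
Step 2 (NH3:NO = 4:4): theoretical n(NO) = 1.1448 mol, so theoretical mass = 1.1448 × 30.01 = 34.354 g.
At 65.91% yield, actual mass of NO = 34.354 × 0.6591 = 22.643 g.

22.64 g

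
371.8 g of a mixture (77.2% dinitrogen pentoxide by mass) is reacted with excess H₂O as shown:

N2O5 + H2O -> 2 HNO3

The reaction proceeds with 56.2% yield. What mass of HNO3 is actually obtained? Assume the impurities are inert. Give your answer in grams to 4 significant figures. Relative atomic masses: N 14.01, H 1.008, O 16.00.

188.2 g

Pure N2O5 available = 371.8 g × 0.772 = 287.03 g.
M(N2O5) = 2(14.01) + 5(16.00) = 108.02 g/mol.
M(HNO3) = 1.008 + 14.01 + 3(16.00) = 63.018 g/mol.
n(N2O5) = 287.03 g / 108.02 g/mol = 2.6572 mol.
From the equation the N2O5:HNO3 mole ratio is 1:2, so n(HNO3) = 2.6572 × 2/1 = 5.3144 mol.
Mass of HNO3 = 5.3144 mol × 63.018 g/mol = 334.90 g.
Actual mass collected = 334.90 g × 0.562 = 188.21 g.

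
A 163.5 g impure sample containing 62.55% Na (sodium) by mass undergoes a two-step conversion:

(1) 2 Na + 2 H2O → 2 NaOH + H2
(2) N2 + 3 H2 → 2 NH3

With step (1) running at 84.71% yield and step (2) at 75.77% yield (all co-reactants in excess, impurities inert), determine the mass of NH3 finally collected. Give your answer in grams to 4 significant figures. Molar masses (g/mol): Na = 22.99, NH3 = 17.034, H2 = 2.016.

Pure Na = 163.5 × 0.6255 = 102.27 g.
n(Na) = 102.27 / 22.99 = 4.4484 mol.
Step 1 (Na:H2 = 2:1): theoretical n(H2) = 2.2242 mol; at 84.71% yield, n(H2) = 1.8841 mol.
Step 2 (H2:NH3 = 3:2): theoretical n(NH3) = 1.2561 mol, so theoretical mass = 1.2561 × 17.034 = 21.396 g.
At 75.77% yield, actual mass of NH3 = 21.396 × 0.7577 = 16.212 g.

16.21 g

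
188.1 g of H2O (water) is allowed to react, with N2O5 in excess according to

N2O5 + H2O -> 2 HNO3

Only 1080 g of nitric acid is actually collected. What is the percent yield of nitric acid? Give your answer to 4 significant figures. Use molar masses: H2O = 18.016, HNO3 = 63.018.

82.07 %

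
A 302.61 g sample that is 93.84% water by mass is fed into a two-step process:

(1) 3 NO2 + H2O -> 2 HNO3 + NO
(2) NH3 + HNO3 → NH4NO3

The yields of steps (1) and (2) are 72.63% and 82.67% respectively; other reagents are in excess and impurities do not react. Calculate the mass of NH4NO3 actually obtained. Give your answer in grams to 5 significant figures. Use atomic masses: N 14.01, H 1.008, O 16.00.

1515.2 g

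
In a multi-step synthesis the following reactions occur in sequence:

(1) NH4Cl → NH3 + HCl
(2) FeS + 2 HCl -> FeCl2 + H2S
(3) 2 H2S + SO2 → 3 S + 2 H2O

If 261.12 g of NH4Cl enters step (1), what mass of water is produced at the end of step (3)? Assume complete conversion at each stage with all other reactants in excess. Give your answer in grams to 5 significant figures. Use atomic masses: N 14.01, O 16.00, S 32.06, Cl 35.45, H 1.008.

43.972 g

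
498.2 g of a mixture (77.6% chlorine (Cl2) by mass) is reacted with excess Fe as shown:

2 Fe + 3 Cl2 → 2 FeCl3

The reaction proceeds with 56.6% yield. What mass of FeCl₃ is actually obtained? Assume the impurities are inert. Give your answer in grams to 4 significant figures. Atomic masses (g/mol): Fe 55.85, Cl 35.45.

333.7 g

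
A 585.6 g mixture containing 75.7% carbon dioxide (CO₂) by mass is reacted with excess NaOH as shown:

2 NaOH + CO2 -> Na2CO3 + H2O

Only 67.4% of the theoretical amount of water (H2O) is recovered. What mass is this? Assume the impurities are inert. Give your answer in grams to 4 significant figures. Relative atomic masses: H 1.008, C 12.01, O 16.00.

Pure CO2 available = 585.6 g × 0.757 = 443.30 g.
M(CO2) = 12.01 + 2(16.00) = 44.01 g/mol.
M(H2O) = 2(1.008) + 16.00 = 18.016 g/mol.
n(CO2) = 443.30 g / 44.01 g/mol = 10.073 mol.
From the equation the CO2:H2O mole ratio is 1:1, so n(H2O) = 10.073 × 1/1 = 10.073 mol.
Mass of H2O = 10.073 mol × 18.016 g/mol = 181.47 g.
Actual mass collected = 181.47 g × 0.674 = 122.31 g.

122.3 g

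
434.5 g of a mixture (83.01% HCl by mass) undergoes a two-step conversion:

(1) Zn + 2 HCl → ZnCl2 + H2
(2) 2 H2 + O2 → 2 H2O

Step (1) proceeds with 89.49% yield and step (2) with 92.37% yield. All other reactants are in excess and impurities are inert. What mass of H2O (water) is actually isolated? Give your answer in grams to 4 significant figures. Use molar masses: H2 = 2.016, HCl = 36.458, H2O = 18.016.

Pure HCl = 434.5 × 0.8301 = 360.68 g.
n(HCl) = 360.68 / 36.458 = 9.8930 mol.
Step 1 (HCl:H2 = 2:1): theoretical n(H2) = 4.9465 mol; at 89.49% yield, n(H2) = 4.4266 mol.
Step 2 (H2:H2O = 2:2): theoretical n(H2O) = 4.4266 mol, so theoretical mass = 4.4266 × 18.016 = 79.750 g.
At 92.37% yield, actual mass of H2O = 79.750 × 0.9237 = 73.665 g.

73.66 g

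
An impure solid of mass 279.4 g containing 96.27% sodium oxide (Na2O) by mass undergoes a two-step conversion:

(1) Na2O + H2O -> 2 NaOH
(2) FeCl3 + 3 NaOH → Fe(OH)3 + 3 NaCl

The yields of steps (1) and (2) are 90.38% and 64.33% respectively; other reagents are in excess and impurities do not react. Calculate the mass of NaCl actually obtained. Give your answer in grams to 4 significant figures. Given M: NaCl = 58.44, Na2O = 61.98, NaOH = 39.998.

294.9 g

Pure Na2O = 279.4 × 0.9627 = 268.98 g.
n(Na2O) = 268.98 / 61.98 = 4.3398 mol.
Step 1 (Na2O:NaOH = 1:2): theoretical n(NaOH) = 8.6795 mol; at 90.38% yield, n(NaOH) = 7.8446 mol.
Step 2 (NaOH:NaCl = 3:3): theoretical n(NaCl) = 7.8446 mol, so theoretical mass = 7.8446 × 58.44 = 458.44 g.
At 64.33% yield, actual mass of NaCl = 458.44 × 0.6433 = 294.91 g.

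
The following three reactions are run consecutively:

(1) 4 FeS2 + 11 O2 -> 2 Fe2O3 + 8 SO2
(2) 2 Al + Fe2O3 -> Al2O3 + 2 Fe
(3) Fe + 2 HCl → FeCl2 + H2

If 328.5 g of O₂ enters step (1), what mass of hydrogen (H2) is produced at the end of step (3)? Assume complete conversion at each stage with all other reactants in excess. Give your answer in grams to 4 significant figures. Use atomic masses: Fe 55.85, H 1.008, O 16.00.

7.526 g

M(O2) = 2(16.00) = 32.00 g/mol.
M(H2) = 2(1.008) = 2.016 g/mol.
n(O2) = 328.5 / 32.00 = 10.266 mol.
Reaction (1): O2→Fe2O3 ratio 11:2 ⇒ n(Fe2O3) = 1.8665 mol.
Reaction (2): Fe2O3→Fe ratio 1:2 ⇒ n(Fe) = 3.7330 mol.
Reaction (3): Fe→H2 ratio 1:1 ⇒ n(H2) = 3.7330 mol.
Mass of H2 = 3.7330 × 2.016 = 7.5256 g.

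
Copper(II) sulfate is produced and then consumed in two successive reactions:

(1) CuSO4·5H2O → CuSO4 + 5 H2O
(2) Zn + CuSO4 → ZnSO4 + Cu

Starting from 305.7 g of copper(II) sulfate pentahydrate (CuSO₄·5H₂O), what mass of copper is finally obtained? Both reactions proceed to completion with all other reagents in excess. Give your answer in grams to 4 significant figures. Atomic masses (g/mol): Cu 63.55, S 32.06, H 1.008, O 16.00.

77.81 g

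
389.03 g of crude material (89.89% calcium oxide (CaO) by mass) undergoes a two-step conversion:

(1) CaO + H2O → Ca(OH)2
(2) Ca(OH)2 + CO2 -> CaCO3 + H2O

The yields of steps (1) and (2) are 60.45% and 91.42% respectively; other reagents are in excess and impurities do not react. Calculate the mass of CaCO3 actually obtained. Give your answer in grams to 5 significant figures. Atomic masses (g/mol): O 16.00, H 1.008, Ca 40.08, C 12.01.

344.92 g

Pure CaO = 389.03 × 0.8989 = 349.699 g.
M(CaO) = 40.08 + 16.00 = 56.08 g/mol.
M(CaCO3) = 40.08 + 12.01 + 3(16.00) = 100.09 g/mol.
n(CaO) = 349.699 / 56.08 = 6.23572 mol.
Step 1 (CaO:Ca(OH)2 = 1:1): theoretical n(Ca(OH)2) = 6.23572 mol; at 60.45% yield, n(Ca(OH)2) = 3.76949 mol.
Step 2 (Ca(OH)2:CaCO3 = 1:1): theoretical n(CaCO3) = 3.76949 mol, so theoretical mass = 3.76949 × 100.09 = 377.288 g.
At 91.42% yield, actual mass of CaCO3 = 377.288 × 0.9142 = 344.917 g.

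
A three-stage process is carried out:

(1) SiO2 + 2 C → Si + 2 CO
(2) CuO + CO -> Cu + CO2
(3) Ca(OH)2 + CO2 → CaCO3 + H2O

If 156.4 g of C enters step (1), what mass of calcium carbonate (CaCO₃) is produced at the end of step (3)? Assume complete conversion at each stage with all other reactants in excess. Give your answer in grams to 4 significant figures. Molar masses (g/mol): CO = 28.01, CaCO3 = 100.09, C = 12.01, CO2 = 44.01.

n(C) = 156.4 / 12.01 = 13.022 mol.
Reaction (1): C→CO ratio 2:2 ⇒ n(CO) = 13.022 mol.
Reaction (2): CO→CO2 ratio 1:1 ⇒ n(CO2) = 13.022 mol.
Reaction (3): CO2→CaCO3 ratio 1:1 ⇒ n(CaCO3) = 13.022 mol.
Mass of CaCO3 = 13.022 × 100.09 = 1303.4 g.

1303 g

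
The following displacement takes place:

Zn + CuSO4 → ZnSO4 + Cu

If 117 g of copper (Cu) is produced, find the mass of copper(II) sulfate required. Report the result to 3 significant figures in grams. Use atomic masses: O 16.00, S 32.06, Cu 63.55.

294 g

M(Cu) = 63.55 g/mol.
M(CuSO4) = 63.55 + 32.06 + 4(16.00) = 159.61 g/mol.
n(Cu) = 117.0 g / 63.55 g/mol = 1.841 mol.
From the equation the Cu:CuSO4 mole ratio is 1:1, so n(CuSO4) = 1.841 × 1/1 = 1.841 mol.
Mass of CuSO4 = 1.841 mol × 159.61 g/mol = 293.9 g.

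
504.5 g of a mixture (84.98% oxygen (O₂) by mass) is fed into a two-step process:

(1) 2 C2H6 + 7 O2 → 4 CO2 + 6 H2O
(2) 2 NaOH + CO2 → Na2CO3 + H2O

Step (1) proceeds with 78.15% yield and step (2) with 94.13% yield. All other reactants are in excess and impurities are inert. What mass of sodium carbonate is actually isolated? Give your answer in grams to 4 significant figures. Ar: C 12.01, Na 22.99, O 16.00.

Pure O2 = 504.5 × 0.8498 = 428.72 g.
M(O2) = 2(16.00) = 32.00 g/mol.
M(Na2CO3) = 2(22.99) + 12.01 + 3(16.00) = 105.99 g/mol.
n(O2) = 428.72 / 32.00 = 13.398 mol.
Step 1 (O2:CO2 = 7:4): theoretical n(CO2) = 7.6558 mol; at 78.15% yield, n(CO2) = 5.9830 mol.
Step 2 (CO2:Na2CO3 = 1:1): theoretical n(Na2CO3) = 5.9830 mol, so theoretical mass = 5.9830 × 105.99 = 634.14 g.
At 94.13% yield, actual mass of Na2CO3 = 634.14 × 0.9413 = 596.91 g.

596.9 g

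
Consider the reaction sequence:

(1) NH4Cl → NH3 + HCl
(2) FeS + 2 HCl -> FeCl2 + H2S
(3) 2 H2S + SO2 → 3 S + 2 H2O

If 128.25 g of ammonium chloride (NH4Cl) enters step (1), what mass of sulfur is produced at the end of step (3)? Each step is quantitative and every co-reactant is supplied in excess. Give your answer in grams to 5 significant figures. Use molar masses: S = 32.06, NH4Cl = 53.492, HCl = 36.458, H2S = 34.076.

57.649 g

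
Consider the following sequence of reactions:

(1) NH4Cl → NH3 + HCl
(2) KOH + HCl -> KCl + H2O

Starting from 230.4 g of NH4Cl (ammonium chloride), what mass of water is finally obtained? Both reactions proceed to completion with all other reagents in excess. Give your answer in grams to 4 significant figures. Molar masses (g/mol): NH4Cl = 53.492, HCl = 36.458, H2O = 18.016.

n(NH4Cl) = 230.40 / 53.492 = 4.3072 mol.
Step 1 gives a 1:1 ratio of NH4Cl to HCl, so n(HCl) = 4.3072 mol.
In step 2 the HCl:H2O ratio is 1:1, so n(H2O) = 4.3072 mol.
Mass of H2O = 4.3072 × 18.016 = 77.598 g.

77.60 g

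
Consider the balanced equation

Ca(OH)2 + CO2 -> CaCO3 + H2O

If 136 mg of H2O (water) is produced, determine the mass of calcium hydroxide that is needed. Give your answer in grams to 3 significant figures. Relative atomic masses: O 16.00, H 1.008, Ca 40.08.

0.559 g

M(H2O) = 2(1.008) + 16.00 = 18.016 g/mol.
M(Ca(OH)2) = 40.08 + 2(16.00) + 2(1.008) = 74.096 g/mol.
Convert: 136 mg = 0.1360 g.
n(H2O) = 0.1360 g / 18.016 g/mol = 0.007549 mol.
From the equation the H2O:Ca(OH)2 mole ratio is 1:1, so n(Ca(OH)2) = 0.007549 × 1/1 = 0.007549 mol.
Mass of Ca(OH)2 = 0.007549 mol × 74.096 g/mol = 0.5593 g.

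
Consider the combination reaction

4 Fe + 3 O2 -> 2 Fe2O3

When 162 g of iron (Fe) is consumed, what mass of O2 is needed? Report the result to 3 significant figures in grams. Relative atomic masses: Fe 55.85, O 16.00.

M(Fe) = 55.85 g/mol.
M(O2) = 2(16.00) = 32.00 g/mol.
n(Fe) = 162.0 g / 55.85 g/mol = 2.901 mol.
From the equation the Fe:O2 mole ratio is 4:3, so n(O2) = 2.901 × 3/4 = 2.175 mol.
Mass of O2 = 2.175 mol × 32.00 g/mol = 69.62 g.

69.6 g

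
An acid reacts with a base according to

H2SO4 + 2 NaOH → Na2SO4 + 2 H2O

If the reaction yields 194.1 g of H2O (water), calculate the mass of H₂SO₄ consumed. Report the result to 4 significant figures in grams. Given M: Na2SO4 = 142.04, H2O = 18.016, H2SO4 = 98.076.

528.3 g

n(H2O) = 194.10 g / 18.016 g/mol = 10.774 mol.
From the equation the H2O:H2SO4 mole ratio is 2:1, so n(H2SO4) = 10.774 × 1/2 = 5.3869 mol.
Mass of H2SO4 = 5.3869 mol × 98.076 g/mol = 528.32 g.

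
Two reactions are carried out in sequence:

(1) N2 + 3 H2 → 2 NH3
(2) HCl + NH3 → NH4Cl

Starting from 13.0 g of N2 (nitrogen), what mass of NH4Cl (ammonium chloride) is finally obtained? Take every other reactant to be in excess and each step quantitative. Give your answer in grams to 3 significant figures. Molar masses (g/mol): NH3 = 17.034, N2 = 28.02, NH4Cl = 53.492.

n(N2) = 13.00 / 28.02 = 0.4640 mol.
Step 1 gives a 1:2 ratio of N2 to NH3, so n(NH3) = 0.9279 mol.
In step 2 the NH3:NH4Cl ratio is 1:1, so n(NH4Cl) = 0.9279 mol.
Mass of NH4Cl = 0.9279 × 53.492 = 49.64 g.

49.6 g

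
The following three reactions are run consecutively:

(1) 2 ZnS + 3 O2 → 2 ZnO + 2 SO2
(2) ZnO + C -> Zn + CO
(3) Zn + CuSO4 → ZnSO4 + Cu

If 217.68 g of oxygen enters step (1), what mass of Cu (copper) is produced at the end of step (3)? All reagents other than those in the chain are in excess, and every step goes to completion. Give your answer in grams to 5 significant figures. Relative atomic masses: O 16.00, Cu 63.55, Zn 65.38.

288.20 g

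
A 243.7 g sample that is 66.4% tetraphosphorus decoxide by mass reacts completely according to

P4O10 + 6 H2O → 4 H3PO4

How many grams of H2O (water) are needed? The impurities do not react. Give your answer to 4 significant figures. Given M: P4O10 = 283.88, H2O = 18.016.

Mass of pure P4O10 = 243.7 g × 0.664 = 161.82 g.
n(P4O10) = 161.82 g / 283.88 g/mol = 0.57002 mol.
From the equation the P4O10:H2O mole ratio is 1:6, so n(H2O) = 0.57002 × 6/1 = 3.4201 mol.
Mass of H2O = 3.4201 mol × 18.016 g/mol = 61.617 g.

61.62 g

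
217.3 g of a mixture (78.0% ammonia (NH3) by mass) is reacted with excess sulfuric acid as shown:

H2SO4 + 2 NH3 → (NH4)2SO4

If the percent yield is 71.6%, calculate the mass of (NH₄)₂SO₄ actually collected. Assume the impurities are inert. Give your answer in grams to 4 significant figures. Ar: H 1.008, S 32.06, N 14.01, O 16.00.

470.7 g

Pure NH3 available = 217.3 g × 0.780 = 169.49 g.
M(NH3) = 14.01 + 3(1.008) = 17.034 g/mol.
M((NH4)2SO4) = 2(14.01) + 8(1.008) + 32.06 + 4(16.00) = 132.144 g/mol.
n(NH3) = 169.49 g / 17.034 g/mol = 9.9503 mol.
From the equation the NH3:(NH4)2SO4 mole ratio is 2:1, so n((NH4)2SO4) = 9.9503 × 1/2 = 4.9752 mol.
Mass of (NH4)2SO4 = 4.9752 mol × 132.144 g/mol = 657.44 g.
Actual mass collected = 657.44 g × 0.716 = 470.73 g.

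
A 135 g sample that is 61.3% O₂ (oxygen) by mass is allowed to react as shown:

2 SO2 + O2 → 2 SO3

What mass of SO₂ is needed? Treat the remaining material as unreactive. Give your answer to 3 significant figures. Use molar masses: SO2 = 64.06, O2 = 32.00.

Mass of pure O2 = 135 g × 0.613 = 82.75 g.
n(O2) = 82.75 g / 32.00 g/mol = 2.586 mol.
From the equation the O2:SO2 mole ratio is 1:2, so n(SO2) = 2.586 × 2/1 = 5.172 mol.
Mass of SO2 = 5.172 mol × 64.06 g/mol = 331.3 g.

331 g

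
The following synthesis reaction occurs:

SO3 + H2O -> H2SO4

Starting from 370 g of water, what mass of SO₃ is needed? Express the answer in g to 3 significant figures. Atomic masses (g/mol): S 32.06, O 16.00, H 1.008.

1640 g

M(H2O) = 2(1.008) + 16.00 = 18.016 g/mol.
M(SO3) = 32.06 + 3(16.00) = 80.06 g/mol.
n(H2O) = 370.0 g / 18.016 g/mol = 20.54 mol.
From the equation the H2O:SO3 mole ratio is 1:1, so n(SO3) = 20.54 × 1/1 = 20.54 mol.
Mass of SO3 = 20.54 mol × 80.06 g/mol = 1644 g.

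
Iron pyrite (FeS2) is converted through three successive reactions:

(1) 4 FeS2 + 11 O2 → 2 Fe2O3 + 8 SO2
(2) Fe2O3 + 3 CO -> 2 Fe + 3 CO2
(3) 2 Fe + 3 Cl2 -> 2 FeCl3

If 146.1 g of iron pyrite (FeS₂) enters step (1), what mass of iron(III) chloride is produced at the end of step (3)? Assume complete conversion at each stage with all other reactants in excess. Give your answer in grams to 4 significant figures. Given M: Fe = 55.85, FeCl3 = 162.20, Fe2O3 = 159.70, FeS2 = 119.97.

197.5 g

n(FeS2) = 146.1 / 119.97 = 1.2178 mol.
Reaction (1): FeS2→Fe2O3 ratio 4:2 ⇒ n(Fe2O3) = 0.60890 mol.
Reaction (2): Fe2O3→Fe ratio 1:2 ⇒ n(Fe) = 1.2178 mol.
Reaction (3): Fe→FeCl3 ratio 2:2 ⇒ n(FeCl3) = 1.2178 mol.
Mass of FeCl3 = 1.2178 × 162.20 = 197.53 g.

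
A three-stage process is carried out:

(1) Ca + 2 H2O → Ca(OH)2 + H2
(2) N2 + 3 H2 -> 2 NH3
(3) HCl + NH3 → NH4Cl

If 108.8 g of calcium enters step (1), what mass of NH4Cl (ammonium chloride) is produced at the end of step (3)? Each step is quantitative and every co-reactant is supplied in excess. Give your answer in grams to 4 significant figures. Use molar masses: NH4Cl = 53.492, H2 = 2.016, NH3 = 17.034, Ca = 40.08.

96.81 g

n(Ca) = 108.8 / 40.08 = 2.7146 mol.
Reaction (1): Ca→H2 ratio 1:1 ⇒ n(H2) = 2.7146 mol.
Reaction (2): H2→NH3 ratio 3:2 ⇒ n(NH3) = 1.8097 mol.
Reaction (3): NH3→NH4Cl ratio 1:1 ⇒ n(NH4Cl) = 1.8097 mol.
Mass of NH4Cl = 1.8097 × 53.492 = 96.805 g.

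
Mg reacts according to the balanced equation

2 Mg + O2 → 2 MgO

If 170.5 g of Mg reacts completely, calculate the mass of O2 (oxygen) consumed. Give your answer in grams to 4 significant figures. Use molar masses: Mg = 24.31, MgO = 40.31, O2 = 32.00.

n(Mg) = 170.50 g / 24.31 g/mol = 7.0136 mol.
From the equation the Mg:O2 mole ratio is 2:1, so n(O2) = 7.0136 × 1/2 = 3.5068 mol.
Mass of O2 = 3.5068 mol × 32.00 g/mol = 112.22 g.

112.2 g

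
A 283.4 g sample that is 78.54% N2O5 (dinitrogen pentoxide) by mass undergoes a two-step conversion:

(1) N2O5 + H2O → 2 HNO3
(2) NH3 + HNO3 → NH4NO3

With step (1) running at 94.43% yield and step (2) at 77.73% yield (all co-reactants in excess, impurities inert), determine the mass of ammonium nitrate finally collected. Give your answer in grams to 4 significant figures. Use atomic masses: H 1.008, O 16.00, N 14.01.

242.2 g

Pure N2O5 = 283.4 × 0.7854 = 222.58 g.
M(N2O5) = 2(14.01) + 5(16.00) = 108.02 g/mol.
M(NH4NO3) = 2(14.01) + 4(1.008) + 3(16.00) = 80.052 g/mol.
n(N2O5) = 222.58 / 108.02 = 2.0606 mol.
Step 1 (N2O5:HNO3 = 1:2): theoretical n(HNO3) = 4.1211 mol; at 94.43% yield, n(HNO3) = 3.8916 mol.
Step 2 (HNO3:NH4NO3 = 1:1): theoretical n(NH4NO3) = 3.8916 mol, so theoretical mass = 3.8916 × 80.052 = 311.53 g.
At 77.73% yield, actual mass of NH4NO3 = 311.53 × 0.7773 = 242.15 g.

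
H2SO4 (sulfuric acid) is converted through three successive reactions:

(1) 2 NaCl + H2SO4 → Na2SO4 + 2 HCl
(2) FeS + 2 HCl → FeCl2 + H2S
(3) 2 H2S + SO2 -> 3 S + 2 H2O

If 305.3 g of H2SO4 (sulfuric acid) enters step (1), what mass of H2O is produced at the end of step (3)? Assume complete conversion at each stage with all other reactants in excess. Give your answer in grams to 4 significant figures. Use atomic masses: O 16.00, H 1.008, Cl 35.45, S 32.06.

56.08 g

M(H2SO4) = 2(1.008) + 32.06 + 4(16.00) = 98.076 g/mol.
M(H2O) = 2(1.008) + 16.00 = 18.016 g/mol.
n(H2SO4) = 305.3 / 98.076 = 3.1129 mol.
Reaction (1): H2SO4→HCl ratio 1:2 ⇒ n(HCl) = 6.2258 mol.
Reaction (2): HCl→H2S ratio 2:1 ⇒ n(H2S) = 3.1129 mol.
Reaction (3): H2S→H2O ratio 2:2 ⇒ n(H2O) = 3.1129 mol.
Mass of H2O = 3.1129 × 18.016 = 56.082 g.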